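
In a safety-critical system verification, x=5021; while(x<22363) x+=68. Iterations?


Step 1: x goes from 5021 toward 22363 by 68; the body runs while x<22363, so iterations = ceil((bound-start)/step)
Step 2: Distance=17342
Step 3: ceil(17342/68)=256

256


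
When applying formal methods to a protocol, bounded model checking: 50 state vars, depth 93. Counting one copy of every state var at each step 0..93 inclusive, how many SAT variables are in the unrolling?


BMC unrolls to depth k, creating one copy of each state var for steps 0..k.
Step count = 93 + 1 = 94 (steps 0 through 93)
Vars per step = 50
Total = 50 * 94 = 4700

4700


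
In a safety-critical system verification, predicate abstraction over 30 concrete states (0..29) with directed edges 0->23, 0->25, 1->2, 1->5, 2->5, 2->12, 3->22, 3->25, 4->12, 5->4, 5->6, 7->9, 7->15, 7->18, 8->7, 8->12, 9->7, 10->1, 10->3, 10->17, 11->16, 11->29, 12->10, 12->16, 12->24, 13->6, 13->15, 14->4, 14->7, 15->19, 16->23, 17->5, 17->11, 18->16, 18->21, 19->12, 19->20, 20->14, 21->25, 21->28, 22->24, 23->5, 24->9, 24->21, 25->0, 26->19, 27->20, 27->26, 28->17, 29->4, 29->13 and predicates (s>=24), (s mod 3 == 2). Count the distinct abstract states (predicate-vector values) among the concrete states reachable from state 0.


BFS from 0:
Concrete reachable: {0, 1, 2, 3, 4, 5, 6, 7, 9, 10, 11, 12, 13, 14, 15, 16, 17, 18, 19, 20, 21, 22, 23, 24, 25, 28, 29}
Abstract via predicates (s>=24), (s mod 3 == 2):
  (0,0) <- {0, 1, 3, 4, 6, 7, 9, 10, 12, 13, 15, 16, 18, 19, 21, 22}
  (0,1) <- {2, 5, 11, 14, 17, 20, 23}
  (1,0) <- {24, 25, 28}
  (1,1) <- {29}
Distinct abstract states = 4

4


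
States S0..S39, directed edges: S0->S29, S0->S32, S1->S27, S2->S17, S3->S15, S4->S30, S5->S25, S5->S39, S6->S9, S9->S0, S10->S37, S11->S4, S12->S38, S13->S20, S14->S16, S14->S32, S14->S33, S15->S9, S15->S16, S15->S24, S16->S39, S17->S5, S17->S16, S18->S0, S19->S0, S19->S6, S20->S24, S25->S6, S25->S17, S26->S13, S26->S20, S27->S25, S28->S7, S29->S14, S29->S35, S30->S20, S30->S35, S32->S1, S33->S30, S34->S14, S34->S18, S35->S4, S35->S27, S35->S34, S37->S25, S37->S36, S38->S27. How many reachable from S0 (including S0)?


BFS from S0:
  layer 0: {S0}
  layer 1: {S29, S32}
  layer 2: {S1, S14, S35}
  layer 3: {S4, S16, S27, S33, S34}
  layer 4: {S18, S25, S30, S39}
  layer 5: {S6, S17, S20}
  layer 6: {S5, S9, S24}
Reachable set: {S0, S1, S4, S5, S6, S9, S14, S16, S17, S18, S20, S24, S25, S27, S29, S30, S32, S33, S34, S35, S39}
Count = 21

21


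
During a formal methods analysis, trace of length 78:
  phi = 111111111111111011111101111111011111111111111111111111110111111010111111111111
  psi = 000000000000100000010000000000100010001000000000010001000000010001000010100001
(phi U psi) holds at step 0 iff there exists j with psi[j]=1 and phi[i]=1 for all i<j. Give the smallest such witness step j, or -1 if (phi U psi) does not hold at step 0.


(phi U psi) at 0: need smallest j with psi[j]=1 and phi[i]=1 for all i in [0,j).
Scan from step 0:
  step 0: phi=1, psi=0 -> continue
  step 1: phi=1, psi=0 -> continue
  step 2: phi=1, psi=0 -> continue
  step 3: phi=1, psi=0 -> continue
  step 12: psi=1 and phi held for [0,12) -> witness found
Witness step = 12

12


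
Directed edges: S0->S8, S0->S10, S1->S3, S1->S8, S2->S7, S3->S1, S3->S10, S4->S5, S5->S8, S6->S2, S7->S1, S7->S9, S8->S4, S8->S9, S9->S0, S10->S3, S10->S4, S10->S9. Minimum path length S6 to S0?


BFS layer-by-layer from S6:
  dist 0: {S6}
  dist 1: {S2}
  dist 2: {S7}
  dist 3: {S1, S9}
  dist 4: {S0, S3, S8}
  -> S0 reached at distance 4
Shortest path length = 4

4


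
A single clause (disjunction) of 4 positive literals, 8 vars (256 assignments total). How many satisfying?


Step 1: Total=2^8=256
Step 2: Unsat when all 4 false: 2^4=16
Step 3: Sat=256-16=240

240


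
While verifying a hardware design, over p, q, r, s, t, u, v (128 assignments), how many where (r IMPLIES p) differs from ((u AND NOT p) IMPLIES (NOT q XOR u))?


F1 = (r IMPLIES p)
F2 = ((u AND NOT p) IMPLIES (NOT q XOR u))
Evaluate both on each of 128 rows (bits = p,q,r,s,t,u,v):
  row 0 [0000000]: F1=1 F2=1 -> 0
  row 1 [0000001]: F1=1 F2=1 -> 0
  row 2 [0000010]: F1=1 F2=0 (differ) -> 1
  row 3 [0000011]: F1=1 F2=0 (differ) -> 1
  row 4 [0000100]: F1=1 F2=1 -> 0
  (every remaining row is evaluated the same way; all 128 results are listed next)
Full result column, 8 rows per line (p,q,r,s fixed per line; t,u,v runs 000..111 left to right):
  rows 0-7 [p,q,r,s=0000]: 00110011  (ones: 4)
  rows 8-15 [p,q,r,s=0001]: 00110011  (ones: 4)
  rows 16-23 [p,q,r,s=0010]: 11001100  (ones: 4)
  rows 24-31 [p,q,r,s=0011]: 11001100  (ones: 4)
  rows 32-39 [p,q,r,s=0100]: 00000000  (ones: 0)
  rows 40-47 [p,q,r,s=0101]: 00000000  (ones: 0)
  rows 48-55 [p,q,r,s=0110]: 11111111  (ones: 8)
  rows 56-63 [p,q,r,s=0111]: 11111111  (ones: 8)
  rows 64-71 [p,q,r,s=1000]: 00000000  (ones: 0)
  rows 72-79 [p,q,r,s=1001]: 00000000  (ones: 0)
  rows 80-87 [p,q,r,s=1010]: 00000000  (ones: 0)
  rows 88-95 [p,q,r,s=1011]: 00000000  (ones: 0)
  rows 96-103 [p,q,r,s=1100]: 00000000  (ones: 0)
  rows 104-111 [p,q,r,s=1101]: 00000000  (ones: 0)
  rows 112-119 [p,q,r,s=1110]: 00000000  (ones: 0)
  rows 120-127 [p,q,r,s=1111]: 00000000  (ones: 0)
Disagreements = 4+4+4+4+0+0+8+8+0+0+0+0+0+0+0+0 = 32

32


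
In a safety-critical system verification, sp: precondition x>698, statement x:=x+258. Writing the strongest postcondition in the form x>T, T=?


Formula: sp(P, x:=E) = exists old_x. (x = E[old_x/x]) AND P[old_x/x] (old_x is the value of x before the assignment; eliminate old_x by solving x = E[old_x/x] for old_x)
Step 1: Precondition P: x>698, i.e. old_x > 698
Step 2: Assignment gives x = old_x + 258, so old_x = x - 258
Step 3: Substitute into P: x - 258 > 698
Step 4: Simplify: x > 698+258 = 956

956


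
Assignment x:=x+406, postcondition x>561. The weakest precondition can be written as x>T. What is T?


Formula: wp(x:=E, P) = P[E/x] (substitute E for x in postcondition)
Step 1: Postcondition: x>561
Step 2: Substitute x+406 for x: x+406>561
Step 3: Solve for x: x > 561-406 = 155

155


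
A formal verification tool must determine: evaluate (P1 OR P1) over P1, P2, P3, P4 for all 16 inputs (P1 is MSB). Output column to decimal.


Formula: (P1 OR P1) over P1, P2, P3, P4 (16 rows)
Evaluate each row (bits = P1,P2,P3,P4, MSB first):
  row 0 [0000]: (0 OR 0) -> 0
  row 1 [0001]: (0 OR 0) -> 0
  row 2 [0010]: (0 OR 0) -> 0
  row 3 [0011]: (0 OR 0) -> 0
  row 4 [0100]: (0 OR 0) -> 0
  row 5 [0101]: (0 OR 0) -> 0
  row 6 [0110]: (0 OR 0) -> 0
  row 7 [0111]: (0 OR 0) -> 0
  row 8 [1000]: (1 OR 1) -> 1
  row 9 [1001]: (1 OR 1) -> 1
  row 10 [1010]: (1 OR 1) -> 1
  row 11 [1011]: (1 OR 1) -> 1
  row 12 [1100]: (1 OR 1) -> 1
  row 13 [1101]: (1 OR 1) -> 1
  row 14 [1110]: (1 OR 1) -> 1
  row 15 [1111]: (1 OR 1) -> 1
Full result column, 4 rows per line (P1,P2 fixed per line; P3,P4 runs 00..11 left to right):
  rows 0-3 [P1,P2=00]: 0000  = hex 0
  rows 4-7 [P1,P2=01]: 0000  = hex 0
  rows 8-11 [P1,P2=10]: 1111  = hex F
  rows 12-15 [P1,P2=11]: 1111  = hex F
Output column (row 0 .. row 15) = 0000000011111111
Output column grouped in 4s = 0000 0000 1111 1111 = 0x00FF
Convert to decimal digit by digit (value = value*16 + digit):
  0 -> 0
  0*16 + 0 = 0
  0*16 + 15 (F) = 15
  15*16 + 15 (F) = 255
Decimal = 255

255


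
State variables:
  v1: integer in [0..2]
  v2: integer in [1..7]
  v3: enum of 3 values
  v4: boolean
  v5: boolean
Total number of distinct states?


State space = product of domain sizes of all variables.
Domain sizes:
  v1 (integer in [0..2]): 3
  v2 (integer in [1..7]): 7
  v3 (enum of 3 values): 3
  v4 (boolean): 2
  v5 (boolean): 2
Product = 3 * 7 * 3 * 2 * 2 = 252

252


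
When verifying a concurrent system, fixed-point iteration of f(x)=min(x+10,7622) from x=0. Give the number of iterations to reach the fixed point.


Step 1: x=0, cap=7622, increment=10
Step 2: x grows by 10 each step until capped at 7622; fixed point is x=7622
Step 3: iterations = ceil(7622/10) = 763

763


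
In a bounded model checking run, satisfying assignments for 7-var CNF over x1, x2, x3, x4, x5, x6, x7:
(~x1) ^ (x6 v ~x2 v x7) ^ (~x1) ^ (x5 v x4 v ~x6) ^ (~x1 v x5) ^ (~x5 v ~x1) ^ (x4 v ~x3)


CNF with 7 clauses over 7 vars (128 assignments).
An assignment satisfies CNF iff every clause has >=1 true literal.
Check each row (bits = x1,x2,x3,x4,x5,x6,x7; clause T/F shown):
  row 0 [0000000]: clauses=TTTTTTT -> 1
  row 1 [0000001]: clauses=TTTTTTT -> 1
  row 2 [0000010]: clauses=TTTFTTT -> 0
  row 3 [0000011]: clauses=TTTFTTT -> 0
  row 4 [0000100]: clauses=TTTTTTT -> 1
  (every remaining row is evaluated the same way; all 128 results are listed next)
Full result column, 8 rows per line (x1,x2,x3,x4 fixed per line; x5,x6,x7 runs 000..111 left to right):
  rows 0-7 [x1,x2,x3,x4=0000]: 11001111  (ones: 6)
  rows 8-15 [x1,x2,x3,x4=0001]: 11111111  (ones: 8)
  rows 16-23 [x1,x2,x3,x4=0010]: 00000000  (ones: 0)
  rows 24-31 [x1,x2,x3,x4=0011]: 11111111  (ones: 8)
  rows 32-39 [x1,x2,x3,x4=0100]: 01000111  (ones: 4)
  rows 40-47 [x1,x2,x3,x4=0101]: 01110111  (ones: 6)
  rows 48-55 [x1,x2,x3,x4=0110]: 00000000  (ones: 0)
  rows 56-63 [x1,x2,x3,x4=0111]: 01110111  (ones: 6)
  rows 64-71 [x1,x2,x3,x4=1000]: 00000000  (ones: 0)
  rows 72-79 [x1,x2,x3,x4=1001]: 00000000  (ones: 0)
  rows 80-87 [x1,x2,x3,x4=1010]: 00000000  (ones: 0)
  rows 88-95 [x1,x2,x3,x4=1011]: 00000000  (ones: 0)
  rows 96-103 [x1,x2,x3,x4=1100]: 00000000  (ones: 0)
  rows 104-111 [x1,x2,x3,x4=1101]: 00000000  (ones: 0)
  rows 112-119 [x1,x2,x3,x4=1110]: 00000000  (ones: 0)
  rows 120-127 [x1,x2,x3,x4=1111]: 00000000  (ones: 0)
Satisfying assignments = 6+8+0+8+4+6+0+6+0+0+0+0+0+0+0+0 = 38

38


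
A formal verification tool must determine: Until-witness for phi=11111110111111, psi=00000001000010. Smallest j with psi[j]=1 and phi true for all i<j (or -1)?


(phi U psi) at 0: need smallest j with psi[j]=1 and phi[i]=1 for all i in [0,j).
Scan from step 0:
  step 0: phi=1, psi=0 -> continue
  step 1: phi=1, psi=0 -> continue
  step 2: phi=1, psi=0 -> continue
  step 3: phi=1, psi=0 -> continue
  step 7: psi=1 and phi held for [0,7) -> witness found
Witness step = 7

7


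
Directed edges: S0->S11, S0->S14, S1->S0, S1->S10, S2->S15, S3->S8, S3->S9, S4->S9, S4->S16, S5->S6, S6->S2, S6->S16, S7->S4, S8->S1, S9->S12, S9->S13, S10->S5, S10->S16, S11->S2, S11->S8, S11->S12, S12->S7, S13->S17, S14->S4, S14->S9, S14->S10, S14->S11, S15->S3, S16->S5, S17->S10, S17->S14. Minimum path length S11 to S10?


BFS layer-by-layer from S11:
  dist 0: {S11}
  dist 1: {S2, S8, S12}
  dist 2: {S1, S7, S15}
  dist 3: {S0, S3, S4, S10}
  -> S10 reached at distance 3
Shortest path length = 3

3


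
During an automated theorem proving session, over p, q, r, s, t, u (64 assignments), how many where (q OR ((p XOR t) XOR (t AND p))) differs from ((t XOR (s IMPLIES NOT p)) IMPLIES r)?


F1 = (q OR ((p XOR t) XOR (t AND p)))
F2 = ((t XOR (s IMPLIES NOT p)) IMPLIES r)
Evaluate both on each of 64 rows (bits = p,q,r,s,t,u):
  row 0 [000000]: F1=0 F2=0 -> 0
  row 1 [000001]: F1=0 F2=0 -> 0
  row 2 [000010]: F1=1 F2=1 -> 0
  row 3 [000011]: F1=1 F2=1 -> 0
  row 4 [000100]: F1=0 F2=0 -> 0
  (every remaining row is evaluated the same way; all 64 results are listed next)
Full result column, 8 rows per line (p,q,r fixed per line; s,t,u runs 000..111 left to right):
  rows 0-7 [p,q,r=000]: 00000000  (ones: 0)
  rows 8-15 [p,q,r=001]: 11001100  (ones: 4)
  rows 16-23 [p,q,r=010]: 11001100  (ones: 4)
  rows 24-31 [p,q,r=011]: 00000000  (ones: 0)
  rows 32-39 [p,q,r=100]: 11000011  (ones: 4)
  rows 40-47 [p,q,r=101]: 00000000  (ones: 0)
  rows 48-55 [p,q,r=110]: 11000011  (ones: 4)
  rows 56-63 [p,q,r=111]: 00000000  (ones: 0)
Disagreements = 0+4+4+0+4+0+4+0 = 16

16


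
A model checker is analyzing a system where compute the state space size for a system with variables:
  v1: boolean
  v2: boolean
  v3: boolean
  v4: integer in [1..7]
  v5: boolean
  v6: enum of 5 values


State space = product of domain sizes of all variables.
Domain sizes:
  v1 (boolean): 2
  v2 (boolean): 2
  v3 (boolean): 2
  v4 (integer in [1..7]): 7
  v5 (boolean): 2
  v6 (enum of 5 values): 5
Product = 2 * 2 * 2 * 7 * 2 * 5 = 560

560


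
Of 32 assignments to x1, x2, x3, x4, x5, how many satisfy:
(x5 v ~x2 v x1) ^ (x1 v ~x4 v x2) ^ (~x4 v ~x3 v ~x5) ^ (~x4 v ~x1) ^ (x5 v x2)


CNF with 5 clauses over 5 vars (32 assignments).
An assignment satisfies CNF iff every clause has >=1 true literal.
Check each row (bits = x1,x2,x3,x4,x5; clause T/F shown):
  row 0 [00000]: clauses=TTTTF -> 0
  row 1 [00001]: clauses=TTTTT -> 1
  row 2 [00010]: clauses=TFTTF -> 0
  row 3 [00011]: clauses=TFTTT -> 0
  row 4 [00100]: clauses=TTTTF -> 0
  row 5 [00101]: clauses=TTTTT -> 1
  row 6 [00110]: clauses=TFTTF -> 0
  row 7 [00111]: clauses=TFFTT -> 0
  row 8 [01000]: clauses=FTTTT -> 0
  row 9 [01001]: clauses=TTTTT -> 1
  row 10 [01010]: clauses=FTTTT -> 0
  row 11 [01011]: clauses=TTTTT -> 1
  row 12 [01100]: clauses=FTTTT -> 0
  row 13 [01101]: clauses=TTTTT -> 1
  row 14 [01110]: clauses=FTTTT -> 0
  row 15 [01111]: clauses=TTFTT -> 0
  row 16 [10000]: clauses=TTTTF -> 0
  row 17 [10001]: clauses=TTTTT -> 1
  row 18 [10010]: clauses=TTTFF -> 0
  row 19 [10011]: clauses=TTTFT -> 0
  row 20 [10100]: clauses=TTTTF -> 0
  row 21 [10101]: clauses=TTTTT -> 1
  row 22 [10110]: clauses=TTTFF -> 0
  row 23 [10111]: clauses=TTFFT -> 0
  row 24 [11000]: clauses=TTTTT -> 1
  row 25 [11001]: clauses=TTTTT -> 1
  row 26 [11010]: clauses=TTTFT -> 0
  row 27 [11011]: clauses=TTTFT -> 0
  row 28 [11100]: clauses=TTTTT -> 1
  row 29 [11101]: clauses=TTTTT -> 1
  row 30 [11110]: clauses=TTTFT -> 0
  row 31 [11111]: clauses=TTFFT -> 0
Full result column, 8 rows per line (x1,x2 fixed per line; x3,x4,x5 runs 000..111 left to right):
  rows 0-7 [x1,x2=00]: 01000100  (ones: 2)
  rows 8-15 [x1,x2=01]: 01010100  (ones: 3)
  rows 16-23 [x1,x2=10]: 01000100  (ones: 2)
  rows 24-31 [x1,x2=11]: 11001100  (ones: 4)
Satisfying assignments = 2+3+2+4 = 11

11


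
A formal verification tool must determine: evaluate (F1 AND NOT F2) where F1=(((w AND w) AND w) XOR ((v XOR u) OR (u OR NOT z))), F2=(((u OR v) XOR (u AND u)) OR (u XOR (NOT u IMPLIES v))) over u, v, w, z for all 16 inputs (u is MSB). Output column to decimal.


F1 = (((w AND w) AND w) XOR ((v XOR u) OR (u OR NOT z)))
F2 = (((u OR v) XOR (u AND u)) OR (u XOR (NOT u IMPLIES v)))
Counterexample to F1=>F2 is where F1=1 and F2=0.
Evaluate each row (bits = u,v,w,z, MSB first):
  row 0 [0000]: F1=1 F2=0 -> F1&~F2 -> 1
  row 1 [0001]: F1=0 F2=0 -> F1&~F2 -> 0
  row 2 [0010]: F1=0 F2=0 -> F1&~F2 -> 0
  row 3 [0011]: F1=1 F2=0 -> F1&~F2 -> 1
  row 4 [0100]: F1=1 F2=1 -> F1&~F2 -> 0
  row 5 [0101]: F1=1 F2=1 -> F1&~F2 -> 0
  row 6 [0110]: F1=0 F2=1 -> F1&~F2 -> 0
  row 7 [0111]: F1=0 F2=1 -> F1&~F2 -> 0
  row 8 [1000]: F1=1 F2=0 -> F1&~F2 -> 1
  row 9 [1001]: F1=1 F2=0 -> F1&~F2 -> 1
  row 10 [1010]: F1=0 F2=0 -> F1&~F2 -> 0
  row 11 [1011]: F1=0 F2=0 -> F1&~F2 -> 0
  row 12 [1100]: F1=1 F2=0 -> F1&~F2 -> 1
  row 13 [1101]: F1=1 F2=0 -> F1&~F2 -> 1
  row 14 [1110]: F1=0 F2=0 -> F1&~F2 -> 0
  row 15 [1111]: F1=0 F2=0 -> F1&~F2 -> 0
Full result column, 4 rows per line (u,v fixed per line; w,z runs 00..11 left to right):
  rows 0-3 [u,v=00]: 1001  = hex 9
  rows 4-7 [u,v=01]: 0000  = hex 0
  rows 8-11 [u,v=10]: 1100  = hex C
  rows 12-15 [u,v=11]: 1100  = hex C
Counterexample vector (row 0 .. row 15) = 1001000011001100
Output column grouped in 4s = 1001 0000 1100 1100 = 0x90CC
Convert to decimal digit by digit (value = value*16 + digit):
  9 -> 9
  9*16 + 0 = 144
  144*16 + 12 (C) = 2316
  2316*16 + 12 (C) = 37068
Decimal = 37068

37068


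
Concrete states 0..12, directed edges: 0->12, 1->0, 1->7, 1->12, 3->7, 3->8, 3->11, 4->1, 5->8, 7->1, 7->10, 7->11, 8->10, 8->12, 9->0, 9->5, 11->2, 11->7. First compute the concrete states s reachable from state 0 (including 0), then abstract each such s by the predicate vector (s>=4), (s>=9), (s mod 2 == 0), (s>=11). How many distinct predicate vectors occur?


BFS from 0:
Concrete reachable: {0, 12}
Abstract via predicates (s>=4), (s>=9), (s mod 2 == 0), (s>=11):
  (0,0,1,0) <- {0}
  (1,1,1,1) <- {12}
Distinct abstract states = 2

2


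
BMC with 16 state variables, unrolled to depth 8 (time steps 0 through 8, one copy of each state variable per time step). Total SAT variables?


BMC unrolls to depth k, creating one copy of each state var for steps 0..k.
Step count = 8 + 1 = 9 (steps 0 through 8)
Vars per step = 16
Total = 16 * 9 = 144

144


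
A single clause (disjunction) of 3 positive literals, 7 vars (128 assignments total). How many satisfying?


Step 1: Total=2^7=128
Step 2: Unsat when all 3 false: 2^4=16
Step 3: Sat=128-16=112

112


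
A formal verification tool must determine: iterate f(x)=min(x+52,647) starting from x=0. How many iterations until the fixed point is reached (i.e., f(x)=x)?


Step 1: x=0, cap=647, increment=52
Step 2: x grows by 52 each step until capped at 647; fixed point is x=647
Step 3: iterations = ceil(647/52) = 13

13


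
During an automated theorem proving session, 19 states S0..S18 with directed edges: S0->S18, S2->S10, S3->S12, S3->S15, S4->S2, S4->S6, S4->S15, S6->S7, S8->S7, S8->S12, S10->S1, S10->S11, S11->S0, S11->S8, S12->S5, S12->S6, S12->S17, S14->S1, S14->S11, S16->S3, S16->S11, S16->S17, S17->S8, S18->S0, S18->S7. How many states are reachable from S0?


BFS from S0:
  layer 0: {S0}
  layer 1: {S18}
  layer 2: {S7}
Reachable set: {S0, S7, S18}
Count = 3

3


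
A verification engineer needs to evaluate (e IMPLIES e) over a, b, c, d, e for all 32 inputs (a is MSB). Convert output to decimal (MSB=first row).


Formula: (e IMPLIES e) over a, b, c, d, e (32 rows)
Evaluate each row (bits = a,b,c,d,e, MSB first):
  row 0 [00000]: (0 IMPLIES 0) -> 1
  row 1 [00001]: (1 IMPLIES 1) -> 1
  row 2 [00010]: (0 IMPLIES 0) -> 1
  row 3 [00011]: (1 IMPLIES 1) -> 1
  row 4 [00100]: (0 IMPLIES 0) -> 1
  row 5 [00101]: (1 IMPLIES 1) -> 1
  row 6 [00110]: (0 IMPLIES 0) -> 1
  row 7 [00111]: (1 IMPLIES 1) -> 1
  row 8 [01000]: (0 IMPLIES 0) -> 1
  row 9 [01001]: (1 IMPLIES 1) -> 1
  row 10 [01010]: (0 IMPLIES 0) -> 1
  row 11 [01011]: (1 IMPLIES 1) -> 1
  row 12 [01100]: (0 IMPLIES 0) -> 1
  row 13 [01101]: (1 IMPLIES 1) -> 1
  row 14 [01110]: (0 IMPLIES 0) -> 1
  row 15 [01111]: (1 IMPLIES 1) -> 1
  row 16 [10000]: (0 IMPLIES 0) -> 1
  row 17 [10001]: (1 IMPLIES 1) -> 1
  row 18 [10010]: (0 IMPLIES 0) -> 1
  row 19 [10011]: (1 IMPLIES 1) -> 1
  row 20 [10100]: (0 IMPLIES 0) -> 1
  row 21 [10101]: (1 IMPLIES 1) -> 1
  row 22 [10110]: (0 IMPLIES 0) -> 1
  row 23 [10111]: (1 IMPLIES 1) -> 1
  row 24 [11000]: (0 IMPLIES 0) -> 1
  row 25 [11001]: (1 IMPLIES 1) -> 1
  row 26 [11010]: (0 IMPLIES 0) -> 1
  row 27 [11011]: (1 IMPLIES 1) -> 1
  row 28 [11100]: (0 IMPLIES 0) -> 1
  row 29 [11101]: (1 IMPLIES 1) -> 1
  row 30 [11110]: (0 IMPLIES 0) -> 1
  row 31 [11111]: (1 IMPLIES 1) -> 1
Full result column, 4 rows per line (a,b,c fixed per line; d,e runs 00..11 left to right):
  rows 0-3 [a,b,c=000]: 1111  = hex F
  rows 4-7 [a,b,c=001]: 1111  = hex F
  rows 8-11 [a,b,c=010]: 1111  = hex F
  rows 12-15 [a,b,c=011]: 1111  = hex F
  rows 16-19 [a,b,c=100]: 1111  = hex F
  rows 20-23 [a,b,c=101]: 1111  = hex F
  rows 24-27 [a,b,c=110]: 1111  = hex F
  rows 28-31 [a,b,c=111]: 1111  = hex F
Output column (row 0 .. row 31) = 11111111111111111111111111111111
Output column grouped in 4s = 1111 1111 1111 1111 1111 1111 1111 1111 = 0xFFFFFFFF
Convert to decimal digit by digit (value = value*16 + digit):
  F -> 15
  15*16 + 15 (F) = 255
  255*16 + 15 (F) = 4095
  4095*16 + 15 (F) = 65535
  65535*16 + 15 (F) = 1048575
  1048575*16 + 15 (F) = 16777215
  16777215*16 + 15 (F) = 268435455
  268435455*16 + 15 (F) = 4294967295
Decimal = 4294967295

4294967295


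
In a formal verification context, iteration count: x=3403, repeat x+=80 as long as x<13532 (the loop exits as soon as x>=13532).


Step 1: x goes from 3403 toward 13532 by 80; the body runs while x<13532, so iterations = ceil((bound-start)/step)
Step 2: Distance=10129
Step 3: ceil(10129/80)=127

127


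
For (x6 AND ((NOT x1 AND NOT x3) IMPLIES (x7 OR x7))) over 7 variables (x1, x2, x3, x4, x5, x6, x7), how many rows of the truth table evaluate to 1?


Formula: (x6 AND ((NOT x1 AND NOT x3) IMPLIES (x7 OR x7))) over 7 vars (128 rows)
Evaluate each row (x1, x2, x3, x4, x5, x6, x7 as bits, MSB first):
  row 0 [0000000]: (0 AND ((NOT 0 AND NOT 0) IMPLIES (0 OR 0))) -> 0
  row 1 [0000001]: (0 AND ((NOT 0 AND NOT 0) IMPLIES (1 OR 1))) -> 0
  row 2 [0000010]: (1 AND ((NOT 0 AND NOT 0) IMPLIES (0 OR 0))) -> 0
  row 3 [0000011]: (1 AND ((NOT 0 AND NOT 0) IMPLIES (1 OR 1))) -> 1
  row 4 [0000100]: (0 AND ((NOT 0 AND NOT 0) IMPLIES (0 OR 0))) -> 0
  (every remaining row is evaluated the same way; all 128 results are listed next)
Full result column, 8 rows per line (x1,x2,x3,x4 fixed per line; x5,x6,x7 runs 000..111 left to right):
  rows 0-7 [x1,x2,x3,x4=0000]: 00010001  (ones: 2)
  rows 8-15 [x1,x2,x3,x4=0001]: 00010001  (ones: 2)
  rows 16-23 [x1,x2,x3,x4=0010]: 00110011  (ones: 4)
  rows 24-31 [x1,x2,x3,x4=0011]: 00110011  (ones: 4)
  rows 32-39 [x1,x2,x3,x4=0100]: 00010001  (ones: 2)
  rows 40-47 [x1,x2,x3,x4=0101]: 00010001  (ones: 2)
  rows 48-55 [x1,x2,x3,x4=0110]: 00110011  (ones: 4)
  rows 56-63 [x1,x2,x3,x4=0111]: 00110011  (ones: 4)
  rows 64-71 [x1,x2,x3,x4=1000]: 00110011  (ones: 4)
  rows 72-79 [x1,x2,x3,x4=1001]: 00110011  (ones: 4)
  rows 80-87 [x1,x2,x3,x4=1010]: 00110011  (ones: 4)
  rows 88-95 [x1,x2,x3,x4=1011]: 00110011  (ones: 4)
  rows 96-103 [x1,x2,x3,x4=1100]: 00110011  (ones: 4)
  rows 104-111 [x1,x2,x3,x4=1101]: 00110011  (ones: 4)
  rows 112-119 [x1,x2,x3,x4=1110]: 00110011  (ones: 4)
  rows 120-127 [x1,x2,x3,x4=1111]: 00110011  (ones: 4)
Count of 1-rows = 2+2+4+4+2+2+4+4+4+4+4+4+4+4+4+4 = 56

56


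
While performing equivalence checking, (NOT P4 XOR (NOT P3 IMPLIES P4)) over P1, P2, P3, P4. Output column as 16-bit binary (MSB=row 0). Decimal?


Formula: (NOT P4 XOR (NOT P3 IMPLIES P4)) over P1, P2, P3, P4 (16 rows)
Evaluate each row (bits = P1,P2,P3,P4, MSB first):
  row 0 [0000]: (NOT 0 XOR (NOT 0 IMPLIES 0)) -> 1
  row 1 [0001]: (NOT 1 XOR (NOT 0 IMPLIES 1)) -> 1
  row 2 [0010]: (NOT 0 XOR (NOT 1 IMPLIES 0)) -> 0
  row 3 [0011]: (NOT 1 XOR (NOT 1 IMPLIES 1)) -> 1
  row 4 [0100]: (NOT 0 XOR (NOT 0 IMPLIES 0)) -> 1
  row 5 [0101]: (NOT 1 XOR (NOT 0 IMPLIES 1)) -> 1
  row 6 [0110]: (NOT 0 XOR (NOT 1 IMPLIES 0)) -> 0
  row 7 [0111]: (NOT 1 XOR (NOT 1 IMPLIES 1)) -> 1
  row 8 [1000]: (NOT 0 XOR (NOT 0 IMPLIES 0)) -> 1
  row 9 [1001]: (NOT 1 XOR (NOT 0 IMPLIES 1)) -> 1
  row 10 [1010]: (NOT 0 XOR (NOT 1 IMPLIES 0)) -> 0
  row 11 [1011]: (NOT 1 XOR (NOT 1 IMPLIES 1)) -> 1
  row 12 [1100]: (NOT 0 XOR (NOT 0 IMPLIES 0)) -> 1
  row 13 [1101]: (NOT 1 XOR (NOT 0 IMPLIES 1)) -> 1
  row 14 [1110]: (NOT 0 XOR (NOT 1 IMPLIES 0)) -> 0
  row 15 [1111]: (NOT 1 XOR (NOT 1 IMPLIES 1)) -> 1
Full result column, 4 rows per line (P1,P2 fixed per line; P3,P4 runs 00..11 left to right):
  rows 0-3 [P1,P2=00]: 1101  = hex D
  rows 4-7 [P1,P2=01]: 1101  = hex D
  rows 8-11 [P1,P2=10]: 1101  = hex D
  rows 12-15 [P1,P2=11]: 1101  = hex D
Output column (row 0 .. row 15) = 1101110111011101
Output column grouped in 4s = 1101 1101 1101 1101 = 0xDDDD
Convert to decimal digit by digit (value = value*16 + digit):
  D -> 13
  13*16 + 13 (D) = 221
  221*16 + 13 (D) = 3549
  3549*16 + 13 (D) = 56797
Decimal = 56797

56797


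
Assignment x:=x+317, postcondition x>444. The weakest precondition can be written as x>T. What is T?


Formula: wp(x:=E, P) = P[E/x] (substitute E for x in postcondition)
Step 1: Postcondition: x>444
Step 2: Substitute x+317 for x: x+317>444
Step 3: Solve for x: x > 444-317 = 127

127


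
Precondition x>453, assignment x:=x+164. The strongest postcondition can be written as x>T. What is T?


Formula: sp(P, x:=E) = exists old_x. (x = E[old_x/x]) AND P[old_x/x] (old_x is the value of x before the assignment; eliminate old_x by solving x = E[old_x/x] for old_x)
Step 1: Precondition P: x>453, i.e. old_x > 453
Step 2: Assignment gives x = old_x + 164, so old_x = x - 164
Step 3: Substitute into P: x - 164 > 453
Step 4: Simplify: x > 453+164 = 617

617


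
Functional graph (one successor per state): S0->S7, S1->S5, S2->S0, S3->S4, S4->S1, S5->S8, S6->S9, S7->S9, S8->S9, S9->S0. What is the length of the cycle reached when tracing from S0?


Trace from S0 until a state repeats:
  S0 -> S7 -> S9 -> S0
S0 first seen at step 0, revisited at step 3.
Cycle length = 3 - 0 = 3

3


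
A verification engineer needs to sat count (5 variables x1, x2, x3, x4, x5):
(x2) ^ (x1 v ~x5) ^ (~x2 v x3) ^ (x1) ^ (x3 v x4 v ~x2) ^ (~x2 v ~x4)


CNF with 6 clauses over 5 vars (32 assignments).
An assignment satisfies CNF iff every clause has >=1 true literal.
Check each row (bits = x1,x2,x3,x4,x5; clause T/F shown):
  row 0 [00000]: clauses=FTTFTT -> 0
  row 1 [00001]: clauses=FFTFTT -> 0
  row 2 [00010]: clauses=FTTFTT -> 0
  row 3 [00011]: clauses=FFTFTT -> 0
  row 4 [00100]: clauses=FTTFTT -> 0
  row 5 [00101]: clauses=FFTFTT -> 0
  row 6 [00110]: clauses=FTTFTT -> 0
  row 7 [00111]: clauses=FFTFTT -> 0
  row 8 [01000]: clauses=TTFFFT -> 0
  row 9 [01001]: clauses=TFFFFT -> 0
  row 10 [01010]: clauses=TTFFTF -> 0
  row 11 [01011]: clauses=TFFFTF -> 0
  row 12 [01100]: clauses=TTTFTT -> 0
  row 13 [01101]: clauses=TFTFTT -> 0
  row 14 [01110]: clauses=TTTFTF -> 0
  row 15 [01111]: clauses=TFTFTF -> 0
  row 16 [10000]: clauses=FTTTTT -> 0
  row 17 [10001]: clauses=FTTTTT -> 0
  row 18 [10010]: clauses=FTTTTT -> 0
  row 19 [10011]: clauses=FTTTTT -> 0
  row 20 [10100]: clauses=FTTTTT -> 0
  row 21 [10101]: clauses=FTTTTT -> 0
  row 22 [10110]: clauses=FTTTTT -> 0
  row 23 [10111]: clauses=FTTTTT -> 0
  row 24 [11000]: clauses=TTFTFT -> 0
  row 25 [11001]: clauses=TTFTFT -> 0
  row 26 [11010]: clauses=TTFTTF -> 0
  row 27 [11011]: clauses=TTFTTF -> 0
  row 28 [11100]: clauses=TTTTTT -> 1
  row 29 [11101]: clauses=TTTTTT -> 1
  row 30 [11110]: clauses=TTTTTF -> 0
  row 31 [11111]: clauses=TTTTTF -> 0
Full result column, 8 rows per line (x1,x2 fixed per line; x3,x4,x5 runs 000..111 left to right):
  rows 0-7 [x1,x2=00]: 00000000  (ones: 0)
  rows 8-15 [x1,x2=01]: 00000000  (ones: 0)
  rows 16-23 [x1,x2=10]: 00000000  (ones: 0)
  rows 24-31 [x1,x2=11]: 00001100  (ones: 2)
Satisfying assignments = 0+0+0+2 = 2

2


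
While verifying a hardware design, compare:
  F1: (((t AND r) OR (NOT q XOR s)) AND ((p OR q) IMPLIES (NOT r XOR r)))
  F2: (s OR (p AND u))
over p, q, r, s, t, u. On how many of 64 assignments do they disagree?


F1 = (((t AND r) OR (NOT q XOR s)) AND ((p OR q) IMPLIES (NOT r XOR r)))
F2 = (s OR (p AND u))
Evaluate both on each of 64 rows (bits = p,q,r,s,t,u):
  row 0 [000000]: F1=1 F2=0 (differ) -> 1
  row 1 [000001]: F1=1 F2=0 (differ) -> 1
  row 2 [000010]: F1=1 F2=0 (differ) -> 1
  row 3 [000011]: F1=1 F2=0 (differ) -> 1
  row 4 [000100]: F1=0 F2=1 (differ) -> 1
  (every remaining row is evaluated the same way; all 64 results are listed next)
Full result column, 8 rows per line (p,q,r fixed per line; s,t,u runs 000..111 left to right):
  rows 0-7 [p,q,r=000]: 11111111  (ones: 8)
  rows 8-15 [p,q,r=001]: 11111100  (ones: 6)
  rows 16-23 [p,q,r=010]: 00000000  (ones: 0)
  rows 24-31 [p,q,r=011]: 00110000  (ones: 2)
  rows 32-39 [p,q,r=100]: 10101111  (ones: 6)
  rows 40-47 [p,q,r=101]: 10101100  (ones: 4)
  rows 48-55 [p,q,r=110]: 01010000  (ones: 2)
  rows 56-63 [p,q,r=111]: 01100000  (ones: 2)
Disagreements = 8+6+0+2+6+4+2+2 = 30

30


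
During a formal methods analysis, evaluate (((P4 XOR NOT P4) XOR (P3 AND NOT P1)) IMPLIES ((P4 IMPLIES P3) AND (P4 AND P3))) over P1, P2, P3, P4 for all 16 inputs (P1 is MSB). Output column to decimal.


Formula: (((P4 XOR NOT P4) XOR (P3 AND NOT P1)) IMPLIES ((P4 IMPLIES P3) AND (P4 AND P3))) over P1, P2, P3, P4 (16 rows)
Evaluate each row (bits = P1,P2,P3,P4, MSB first):
  row 0 [0000]: (((0 XOR NOT 0) XOR (0 AND NOT 0)) IMPLIES ((0 IMPLIES 0) AND (0 AND 0))) -> 0
  row 1 [0001]: (((1 XOR NOT 1) XOR (0 AND NOT 0)) IMPLIES ((1 IMPLIES 0) AND (1 AND 0))) -> 0
  row 2 [0010]: (((0 XOR NOT 0) XOR (1 AND NOT 0)) IMPLIES ((0 IMPLIES 1) AND (0 AND 1))) -> 1
  row 3 [0011]: (((1 XOR NOT 1) XOR (1 AND NOT 0)) IMPLIES ((1 IMPLIES 1) AND (1 AND 1))) -> 1
  row 4 [0100]: (((0 XOR NOT 0) XOR (0 AND NOT 0)) IMPLIES ((0 IMPLIES 0) AND (0 AND 0))) -> 0
  row 5 [0101]: (((1 XOR NOT 1) XOR (0 AND NOT 0)) IMPLIES ((1 IMPLIES 0) AND (1 AND 0))) -> 0
  row 6 [0110]: (((0 XOR NOT 0) XOR (1 AND NOT 0)) IMPLIES ((0 IMPLIES 1) AND (0 AND 1))) -> 1
  row 7 [0111]: (((1 XOR NOT 1) XOR (1 AND NOT 0)) IMPLIES ((1 IMPLIES 1) AND (1 AND 1))) -> 1
  row 8 [1000]: (((0 XOR NOT 0) XOR (0 AND NOT 1)) IMPLIES ((0 IMPLIES 0) AND (0 AND 0))) -> 0
  row 9 [1001]: (((1 XOR NOT 1) XOR (0 AND NOT 1)) IMPLIES ((1 IMPLIES 0) AND (1 AND 0))) -> 0
  row 10 [1010]: (((0 XOR NOT 0) XOR (1 AND NOT 1)) IMPLIES ((0 IMPLIES 1) AND (0 AND 1))) -> 0
  row 11 [1011]: (((1 XOR NOT 1) XOR (1 AND NOT 1)) IMPLIES ((1 IMPLIES 1) AND (1 AND 1))) -> 1
  row 12 [1100]: (((0 XOR NOT 0) XOR (0 AND NOT 1)) IMPLIES ((0 IMPLIES 0) AND (0 AND 0))) -> 0
  row 13 [1101]: (((1 XOR NOT 1) XOR (0 AND NOT 1)) IMPLIES ((1 IMPLIES 0) AND (1 AND 0))) -> 0
  row 14 [1110]: (((0 XOR NOT 0) XOR (1 AND NOT 1)) IMPLIES ((0 IMPLIES 1) AND (0 AND 1))) -> 0
  row 15 [1111]: (((1 XOR NOT 1) XOR (1 AND NOT 1)) IMPLIES ((1 IMPLIES 1) AND (1 AND 1))) -> 1
Full result column, 4 rows per line (P1,P2 fixed per line; P3,P4 runs 00..11 left to right):
  rows 0-3 [P1,P2=00]: 0011  = hex 3
  rows 4-7 [P1,P2=01]: 0011  = hex 3
  rows 8-11 [P1,P2=10]: 0001  = hex 1
  rows 12-15 [P1,P2=11]: 0001  = hex 1
Output column (row 0 .. row 15) = 0011001100010001
Output column grouped in 4s = 0011 0011 0001 0001 = 0x3311
Convert to decimal digit by digit (value = value*16 + digit):
  3 -> 3
  3*16 + 3 = 51
  51*16 + 1 = 817
  817*16 + 1 = 13073
Decimal = 13073

13073


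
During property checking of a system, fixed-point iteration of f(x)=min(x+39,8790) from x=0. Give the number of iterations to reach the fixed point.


Step 1: x=0, cap=8790, increment=39
Step 2: x grows by 39 each step until capped at 8790; fixed point is x=8790
Step 3: iterations = ceil(8790/39) = 226

226


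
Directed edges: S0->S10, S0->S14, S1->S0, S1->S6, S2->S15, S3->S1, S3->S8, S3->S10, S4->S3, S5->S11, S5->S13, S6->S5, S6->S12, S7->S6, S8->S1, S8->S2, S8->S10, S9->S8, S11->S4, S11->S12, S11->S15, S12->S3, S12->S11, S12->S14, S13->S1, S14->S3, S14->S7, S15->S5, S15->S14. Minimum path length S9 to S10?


BFS layer-by-layer from S9:
  dist 0: {S9}
  dist 1: {S8}
  dist 2: {S1, S2, S10}
  -> S10 reached at distance 2
Shortest path length = 2

2


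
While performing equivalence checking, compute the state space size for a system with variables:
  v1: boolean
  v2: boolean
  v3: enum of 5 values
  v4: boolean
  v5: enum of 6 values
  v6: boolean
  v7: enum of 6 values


State space = product of domain sizes of all variables.
Domain sizes:
  v1 (boolean): 2
  v2 (boolean): 2
  v3 (enum of 5 values): 5
  v4 (boolean): 2
  v5 (enum of 6 values): 6
  v6 (boolean): 2
  v7 (enum of 6 values): 6
Product = 2 * 2 * 5 * 2 * 6 * 2 * 6 = 2880

2880


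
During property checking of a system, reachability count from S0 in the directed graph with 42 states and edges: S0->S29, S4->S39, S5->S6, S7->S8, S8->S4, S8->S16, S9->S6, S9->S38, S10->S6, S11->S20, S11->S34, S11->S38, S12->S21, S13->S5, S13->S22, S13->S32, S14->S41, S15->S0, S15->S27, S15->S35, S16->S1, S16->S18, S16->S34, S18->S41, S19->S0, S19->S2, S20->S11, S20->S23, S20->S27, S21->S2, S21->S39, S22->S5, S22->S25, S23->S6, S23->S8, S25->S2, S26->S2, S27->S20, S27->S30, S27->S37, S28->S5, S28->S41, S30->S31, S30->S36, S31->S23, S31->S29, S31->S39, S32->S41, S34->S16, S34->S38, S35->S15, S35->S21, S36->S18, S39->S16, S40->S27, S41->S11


BFS from S0:
  layer 0: {S0}
  layer 1: {S29}
Reachable set: {S0, S29}
Count = 2

2


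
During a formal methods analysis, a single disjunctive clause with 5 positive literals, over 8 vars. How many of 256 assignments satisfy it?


Step 1: Total=2^8=256
Step 2: Unsat when all 5 false: 2^3=8
Step 3: Sat=256-8=248

248


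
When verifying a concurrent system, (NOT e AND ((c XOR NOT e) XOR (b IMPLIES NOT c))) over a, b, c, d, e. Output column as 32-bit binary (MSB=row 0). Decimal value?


Formula: (NOT e AND ((c XOR NOT e) XOR (b IMPLIES NOT c))) over a, b, c, d, e (32 rows)
Evaluate each row (bits = a,b,c,d,e, MSB first):
  row 0 [00000]: (NOT 0 AND ((0 XOR NOT 0) XOR (0 IMPLIES NOT 0))) -> 0
  row 1 [00001]: (NOT 1 AND ((0 XOR NOT 1) XOR (0 IMPLIES NOT 0))) -> 0
  row 2 [00010]: (NOT 0 AND ((0 XOR NOT 0) XOR (0 IMPLIES NOT 0))) -> 0
  row 3 [00011]: (NOT 1 AND ((0 XOR NOT 1) XOR (0 IMPLIES NOT 0))) -> 0
  row 4 [00100]: (NOT 0 AND ((1 XOR NOT 0) XOR (0 IMPLIES NOT 1))) -> 1
  row 5 [00101]: (NOT 1 AND ((1 XOR NOT 1) XOR (0 IMPLIES NOT 1))) -> 0
  row 6 [00110]: (NOT 0 AND ((1 XOR NOT 0) XOR (0 IMPLIES NOT 1))) -> 1
  row 7 [00111]: (NOT 1 AND ((1 XOR NOT 1) XOR (0 IMPLIES NOT 1))) -> 0
  row 8 [01000]: (NOT 0 AND ((0 XOR NOT 0) XOR (1 IMPLIES NOT 0))) -> 0
  row 9 [01001]: (NOT 1 AND ((0 XOR NOT 1) XOR (1 IMPLIES NOT 0))) -> 0
  row 10 [01010]: (NOT 0 AND ((0 XOR NOT 0) XOR (1 IMPLIES NOT 0))) -> 0
  row 11 [01011]: (NOT 1 AND ((0 XOR NOT 1) XOR (1 IMPLIES NOT 0))) -> 0
  row 12 [01100]: (NOT 0 AND ((1 XOR NOT 0) XOR (1 IMPLIES NOT 1))) -> 0
  row 13 [01101]: (NOT 1 AND ((1 XOR NOT 1) XOR (1 IMPLIES NOT 1))) -> 0
  row 14 [01110]: (NOT 0 AND ((1 XOR NOT 0) XOR (1 IMPLIES NOT 1))) -> 0
  row 15 [01111]: (NOT 1 AND ((1 XOR NOT 1) XOR (1 IMPLIES NOT 1))) -> 0
  row 16 [10000]: (NOT 0 AND ((0 XOR NOT 0) XOR (0 IMPLIES NOT 0))) -> 0
  row 17 [10001]: (NOT 1 AND ((0 XOR NOT 1) XOR (0 IMPLIES NOT 0))) -> 0
  row 18 [10010]: (NOT 0 AND ((0 XOR NOT 0) XOR (0 IMPLIES NOT 0))) -> 0
  row 19 [10011]: (NOT 1 AND ((0 XOR NOT 1) XOR (0 IMPLIES NOT 0))) -> 0
  row 20 [10100]: (NOT 0 AND ((1 XOR NOT 0) XOR (0 IMPLIES NOT 1))) -> 1
  row 21 [10101]: (NOT 1 AND ((1 XOR NOT 1) XOR (0 IMPLIES NOT 1))) -> 0
  row 22 [10110]: (NOT 0 AND ((1 XOR NOT 0) XOR (0 IMPLIES NOT 1))) -> 1
  row 23 [10111]: (NOT 1 AND ((1 XOR NOT 1) XOR (0 IMPLIES NOT 1))) -> 0
  row 24 [11000]: (NOT 0 AND ((0 XOR NOT 0) XOR (1 IMPLIES NOT 0))) -> 0
  row 25 [11001]: (NOT 1 AND ((0 XOR NOT 1) XOR (1 IMPLIES NOT 0))) -> 0
  row 26 [11010]: (NOT 0 AND ((0 XOR NOT 0) XOR (1 IMPLIES NOT 0))) -> 0
  row 27 [11011]: (NOT 1 AND ((0 XOR NOT 1) XOR (1 IMPLIES NOT 0))) -> 0
  row 28 [11100]: (NOT 0 AND ((1 XOR NOT 0) XOR (1 IMPLIES NOT 1))) -> 0
  row 29 [11101]: (NOT 1 AND ((1 XOR NOT 1) XOR (1 IMPLIES NOT 1))) -> 0
  row 30 [11110]: (NOT 0 AND ((1 XOR NOT 0) XOR (1 IMPLIES NOT 1))) -> 0
  row 31 [11111]: (NOT 1 AND ((1 XOR NOT 1) XOR (1 IMPLIES NOT 1))) -> 0
Full result column, 4 rows per line (a,b,c fixed per line; d,e runs 00..11 left to right):
  rows 0-3 [a,b,c=000]: 0000  = hex 0
  rows 4-7 [a,b,c=001]: 1010  = hex A
  rows 8-11 [a,b,c=010]: 0000  = hex 0
  rows 12-15 [a,b,c=011]: 0000  = hex 0
  rows 16-19 [a,b,c=100]: 0000  = hex 0
  rows 20-23 [a,b,c=101]: 1010  = hex A
  rows 24-27 [a,b,c=110]: 0000  = hex 0
  rows 28-31 [a,b,c=111]: 0000  = hex 0
Output column (row 0 .. row 31) = 00001010000000000000101000000000
Output column grouped in 4s = 0000 1010 0000 0000 0000 1010 0000 0000 = 0x0A000A00
Convert to decimal digit by digit (value = value*16 + digit):
  0 -> 0
  0*16 + 10 (A) = 10
  10*16 + 0 = 160
  160*16 + 0 = 2560
  2560*16 + 0 = 40960
  40960*16 + 10 (A) = 655370
  655370*16 + 0 = 10485920
  10485920*16 + 0 = 167774720
Decimal = 167774720

167774720


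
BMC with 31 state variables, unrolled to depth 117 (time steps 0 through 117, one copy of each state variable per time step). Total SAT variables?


BMC unrolls to depth k, creating one copy of each state var for steps 0..k.
Step count = 117 + 1 = 118 (steps 0 through 117)
Vars per step = 31
Total = 31 * 118 = 3658

3658


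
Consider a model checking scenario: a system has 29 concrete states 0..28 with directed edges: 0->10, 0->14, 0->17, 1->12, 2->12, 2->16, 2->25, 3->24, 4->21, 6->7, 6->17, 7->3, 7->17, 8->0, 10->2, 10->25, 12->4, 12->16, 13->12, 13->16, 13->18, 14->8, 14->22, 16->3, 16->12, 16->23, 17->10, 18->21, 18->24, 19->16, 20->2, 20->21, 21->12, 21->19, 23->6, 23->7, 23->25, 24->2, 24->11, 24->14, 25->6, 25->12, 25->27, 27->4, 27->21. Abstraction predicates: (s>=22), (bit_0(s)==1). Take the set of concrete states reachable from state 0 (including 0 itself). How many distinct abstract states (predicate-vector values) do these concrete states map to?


BFS from 0:
Concrete reachable: {0, 2, 3, 4, 6, 7, 8, 10, 11, 12, 14, 16, 17, 19, 21, 22, 23, 24, 25, 27}
Abstract via predicates (s>=22), (bit_0(s)==1):
  (0,0) <- {0, 2, 4, 6, 8, 10, 12, 14, 16}
  (0,1) <- {3, 7, 11, 17, 19, 21}
  (1,0) <- {22, 24}
  (1,1) <- {23, 25, 27}
Distinct abstract states = 4

4


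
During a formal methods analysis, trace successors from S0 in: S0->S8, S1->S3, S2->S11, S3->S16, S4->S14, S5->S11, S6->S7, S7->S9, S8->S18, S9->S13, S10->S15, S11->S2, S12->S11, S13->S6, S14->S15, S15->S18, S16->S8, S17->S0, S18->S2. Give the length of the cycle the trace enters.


Trace from S0 until a state repeats:
  S0 -> S8 -> S18 -> S2 -> S11 -> S2
S2 first seen at step 3, revisited at step 5.
Cycle length = 5 - 3 = 2

2


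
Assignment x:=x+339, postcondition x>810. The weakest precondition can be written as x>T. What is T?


Formula: wp(x:=E, P) = P[E/x] (substitute E for x in postcondition)
Step 1: Postcondition: x>810
Step 2: Substitute x+339 for x: x+339>810
Step 3: Solve for x: x > 810-339 = 471

471


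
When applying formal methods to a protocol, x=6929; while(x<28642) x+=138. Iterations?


Step 1: x goes from 6929 toward 28642 by 138; the body runs while x<28642, so iterations = ceil((bound-start)/step)
Step 2: Distance=21713
Step 3: ceil(21713/138)=158

158


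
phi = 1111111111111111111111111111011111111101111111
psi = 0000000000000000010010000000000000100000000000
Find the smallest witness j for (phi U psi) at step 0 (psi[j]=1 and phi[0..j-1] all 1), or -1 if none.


(phi U psi) at 0: need smallest j with psi[j]=1 and phi[i]=1 for all i in [0,j).
Scan from step 0:
  step 0: phi=1, psi=0 -> continue
  step 1: phi=1, psi=0 -> continue
  step 2: phi=1, psi=0 -> continue
  step 3: phi=1, psi=0 -> continue
  step 17: psi=1 and phi held for [0,17) -> witness found
Witness step = 17

17


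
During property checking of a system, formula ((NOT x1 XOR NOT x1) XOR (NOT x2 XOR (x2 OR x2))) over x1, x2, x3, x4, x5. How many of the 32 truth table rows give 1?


Formula: ((NOT x1 XOR NOT x1) XOR (NOT x2 XOR (x2 OR x2))) over 5 vars (32 rows)
Evaluate each row (x1, x2, x3, x4, x5 as bits, MSB first):
  row 0 [00000]: ((NOT 0 XOR NOT 0) XOR (NOT 0 XOR (0 OR 0))) -> 1
  row 1 [00001]: ((NOT 0 XOR NOT 0) XOR (NOT 0 XOR (0 OR 0))) -> 1
  row 2 [00010]: ((NOT 0 XOR NOT 0) XOR (NOT 0 XOR (0 OR 0))) -> 1
  row 3 [00011]: ((NOT 0 XOR NOT 0) XOR (NOT 0 XOR (0 OR 0))) -> 1
  row 4 [00100]: ((NOT 0 XOR NOT 0) XOR (NOT 0 XOR (0 OR 0))) -> 1
  row 5 [00101]: ((NOT 0 XOR NOT 0) XOR (NOT 0 XOR (0 OR 0))) -> 1
  row 6 [00110]: ((NOT 0 XOR NOT 0) XOR (NOT 0 XOR (0 OR 0))) -> 1
  row 7 [00111]: ((NOT 0 XOR NOT 0) XOR (NOT 0 XOR (0 OR 0))) -> 1
  row 8 [01000]: ((NOT 0 XOR NOT 0) XOR (NOT 1 XOR (1 OR 1))) -> 1
  row 9 [01001]: ((NOT 0 XOR NOT 0) XOR (NOT 1 XOR (1 OR 1))) -> 1
  row 10 [01010]: ((NOT 0 XOR NOT 0) XOR (NOT 1 XOR (1 OR 1))) -> 1
  row 11 [01011]: ((NOT 0 XOR NOT 0) XOR (NOT 1 XOR (1 OR 1))) -> 1
  row 12 [01100]: ((NOT 0 XOR NOT 0) XOR (NOT 1 XOR (1 OR 1))) -> 1
  row 13 [01101]: ((NOT 0 XOR NOT 0) XOR (NOT 1 XOR (1 OR 1))) -> 1
  row 14 [01110]: ((NOT 0 XOR NOT 0) XOR (NOT 1 XOR (1 OR 1))) -> 1
  row 15 [01111]: ((NOT 0 XOR NOT 0) XOR (NOT 1 XOR (1 OR 1))) -> 1
  row 16 [10000]: ((NOT 1 XOR NOT 1) XOR (NOT 0 XOR (0 OR 0))) -> 1
  row 17 [10001]: ((NOT 1 XOR NOT 1) XOR (NOT 0 XOR (0 OR 0))) -> 1
  row 18 [10010]: ((NOT 1 XOR NOT 1) XOR (NOT 0 XOR (0 OR 0))) -> 1
  row 19 [10011]: ((NOT 1 XOR NOT 1) XOR (NOT 0 XOR (0 OR 0))) -> 1
  row 20 [10100]: ((NOT 1 XOR NOT 1) XOR (NOT 0 XOR (0 OR 0))) -> 1
  row 21 [10101]: ((NOT 1 XOR NOT 1) XOR (NOT 0 XOR (0 OR 0))) -> 1
  row 22 [10110]: ((NOT 1 XOR NOT 1) XOR (NOT 0 XOR (0 OR 0))) -> 1
  row 23 [10111]: ((NOT 1 XOR NOT 1) XOR (NOT 0 XOR (0 OR 0))) -> 1
  row 24 [11000]: ((NOT 1 XOR NOT 1) XOR (NOT 1 XOR (1 OR 1))) -> 1
  row 25 [11001]: ((NOT 1 XOR NOT 1) XOR (NOT 1 XOR (1 OR 1))) -> 1
  row 26 [11010]: ((NOT 1 XOR NOT 1) XOR (NOT 1 XOR (1 OR 1))) -> 1
  row 27 [11011]: ((NOT 1 XOR NOT 1) XOR (NOT 1 XOR (1 OR 1))) -> 1
  row 28 [11100]: ((NOT 1 XOR NOT 1) XOR (NOT 1 XOR (1 OR 1))) -> 1
  row 29 [11101]: ((NOT 1 XOR NOT 1) XOR (NOT 1 XOR (1 OR 1))) -> 1
  row 30 [11110]: ((NOT 1 XOR NOT 1) XOR (NOT 1 XOR (1 OR 1))) -> 1
  row 31 [11111]: ((NOT 1 XOR NOT 1) XOR (NOT 1 XOR (1 OR 1))) -> 1
Full result column, 8 rows per line (x1,x2 fixed per line; x3,x4,x5 runs 000..111 left to right):
  rows 0-7 [x1,x2=00]: 11111111  (ones: 8)
  rows 8-15 [x1,x2=01]: 11111111  (ones: 8)
  rows 16-23 [x1,x2=10]: 11111111  (ones: 8)
  rows 24-31 [x1,x2=11]: 11111111  (ones: 8)
Count of 1-rows = 8+8+8+8 = 32

32
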